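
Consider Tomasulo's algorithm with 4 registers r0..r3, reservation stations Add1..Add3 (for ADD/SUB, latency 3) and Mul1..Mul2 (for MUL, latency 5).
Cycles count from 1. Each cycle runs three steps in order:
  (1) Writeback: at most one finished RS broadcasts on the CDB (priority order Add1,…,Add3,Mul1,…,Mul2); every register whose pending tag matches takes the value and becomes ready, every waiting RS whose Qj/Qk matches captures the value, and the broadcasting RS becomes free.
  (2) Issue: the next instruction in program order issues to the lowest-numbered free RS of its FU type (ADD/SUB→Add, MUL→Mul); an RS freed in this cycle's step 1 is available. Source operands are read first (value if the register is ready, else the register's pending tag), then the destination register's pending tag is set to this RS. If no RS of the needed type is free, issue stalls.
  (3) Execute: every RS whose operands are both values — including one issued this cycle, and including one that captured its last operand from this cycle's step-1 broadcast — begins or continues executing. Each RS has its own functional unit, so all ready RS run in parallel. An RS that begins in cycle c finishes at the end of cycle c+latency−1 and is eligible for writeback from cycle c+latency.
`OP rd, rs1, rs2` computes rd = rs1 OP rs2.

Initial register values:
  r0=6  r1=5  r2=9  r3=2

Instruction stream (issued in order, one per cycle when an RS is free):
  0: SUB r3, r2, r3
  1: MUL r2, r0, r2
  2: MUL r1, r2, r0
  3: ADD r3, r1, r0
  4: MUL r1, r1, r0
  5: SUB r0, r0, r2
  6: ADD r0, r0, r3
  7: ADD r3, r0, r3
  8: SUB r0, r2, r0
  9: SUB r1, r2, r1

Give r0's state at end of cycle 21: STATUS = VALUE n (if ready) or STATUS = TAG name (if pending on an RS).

c1: issue SUB r3<-Add1 | r0:6,r1:5,r2:9,r3:Add1
c2: issue MUL r2<-Mul1 | r0:6,r1:5,r2:Mul1,r3:Add1
c3: issue MUL r1<-Mul2 | r0:6,r1:Mul2,r2:Mul1,r3:Add1
c4: CDB Add1=7; issue ADD r3<-Add1 | r0:6,r1:Mul2,r2:Mul1,r3:Add1
c5: stall | r0:6,r1:Mul2,r2:Mul1,r3:Add1
c6: stall | r0:6,r1:Mul2,r2:Mul1,r3:Add1
c7: CDB Mul1=54; issue MUL r1<-Mul1 | r0:6,r1:Mul1,r2:54,r3:Add1
c8: issue SUB r0<-Add2 | r0:Add2,r1:Mul1,r2:54,r3:Add1
c9: issue ADD r0<-Add3 | r0:Add3,r1:Mul1,r2:54,r3:Add1
c10: stall | r0:Add3,r1:Mul1,r2:54,r3:Add1
c11: CDB Add2=-48; issue ADD r3<-Add2 | r0:Add3,r1:Mul1,r2:54,r3:Add2
c12: CDB Mul2=324; stall | r0:Add3,r1:Mul1,r2:54,r3:Add2
c13: stall | r0:Add3,r1:Mul1,r2:54,r3:Add2
c14: stall | r0:Add3,r1:Mul1,r2:54,r3:Add2
c15: CDB Add1=330; issue SUB r0<-Add1 | r0:Add1,r1:Mul1,r2:54,r3:Add2
c16: stall | r0:Add1,r1:Mul1,r2:54,r3:Add2
c17: CDB Mul1=1944; stall | r0:Add1,r1:1944,r2:54,r3:Add2
c18: CDB Add3=282; issue SUB r1<-Add3 | r0:Add1,r1:Add3,r2:54,r3:Add2
c19: - | r0:Add1,r1:Add3,r2:54,r3:Add2
c20: - | r0:Add1,r1:Add3,r2:54,r3:Add2
c21: CDB Add1=-228 | r0:-228,r1:Add3,r2:54,r3:Add2

STATUS = VALUE -228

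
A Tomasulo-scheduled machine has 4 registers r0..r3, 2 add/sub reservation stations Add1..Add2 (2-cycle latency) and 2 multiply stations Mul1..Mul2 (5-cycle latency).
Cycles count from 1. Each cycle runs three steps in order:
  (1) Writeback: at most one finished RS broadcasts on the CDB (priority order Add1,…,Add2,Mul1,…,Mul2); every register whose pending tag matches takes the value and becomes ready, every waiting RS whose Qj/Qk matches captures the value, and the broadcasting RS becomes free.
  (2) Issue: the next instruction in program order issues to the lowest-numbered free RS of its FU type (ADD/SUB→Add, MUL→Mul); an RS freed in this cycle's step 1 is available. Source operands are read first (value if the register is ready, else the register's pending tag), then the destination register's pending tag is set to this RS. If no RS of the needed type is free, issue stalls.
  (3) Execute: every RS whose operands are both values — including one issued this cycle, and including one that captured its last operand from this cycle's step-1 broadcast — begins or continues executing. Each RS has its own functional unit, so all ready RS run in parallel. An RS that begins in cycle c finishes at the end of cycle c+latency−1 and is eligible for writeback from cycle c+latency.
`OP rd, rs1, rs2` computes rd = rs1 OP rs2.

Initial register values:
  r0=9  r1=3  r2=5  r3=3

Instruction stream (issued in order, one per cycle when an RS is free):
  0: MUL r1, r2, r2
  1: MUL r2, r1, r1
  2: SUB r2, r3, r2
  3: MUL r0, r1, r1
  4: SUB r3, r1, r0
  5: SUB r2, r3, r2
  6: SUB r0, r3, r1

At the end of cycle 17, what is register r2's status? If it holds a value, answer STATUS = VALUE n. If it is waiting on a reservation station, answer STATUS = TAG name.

  c1: issue MUL r1<-Mul1  regs: r0:9,r1:Mul1,r2:5,r3:3
  c2: issue MUL r2<-Mul2  regs: r0:9,r1:Mul1,r2:Mul2,r3:3
  c3: issue SUB r2<-Add1  regs: r0:9,r1:Mul1,r2:Add1,r3:3
  c4: stall  regs: r0:9,r1:Mul1,r2:Add1,r3:3
  c5: stall  regs: r0:9,r1:Mul1,r2:Add1,r3:3
  c6: CDB Mul1=25; issue MUL r0<-Mul1  regs: r0:Mul1,r1:25,r2:Add1,r3:3
  c7: issue SUB r3<-Add2  regs: r0:Mul1,r1:25,r2:Add1,r3:Add2
  c8: stall  regs: r0:Mul1,r1:25,r2:Add1,r3:Add2
  c9: stall  regs: r0:Mul1,r1:25,r2:Add1,r3:Add2
  c10: stall  regs: r0:Mul1,r1:25,r2:Add1,r3:Add2
  c11: CDB Mul1=625; stall  regs: r0:625,r1:25,r2:Add1,r3:Add2
  c12: CDB Mul2=625; stall  regs: r0:625,r1:25,r2:Add1,r3:Add2
  c13: CDB Add2=-600; issue SUB r2<-Add2  regs: r0:625,r1:25,r2:Add2,r3:-600
  c14: CDB Add1=-622; issue SUB r0<-Add1  regs: r0:Add1,r1:25,r2:Add2,r3:-600
  c15: -  regs: r0:Add1,r1:25,r2:Add2,r3:-600
  c16: CDB Add1=-625  regs: r0:-625,r1:25,r2:Add2,r3:-600
  c17: CDB Add2=22  regs: r0:-625,r1:25,r2:22,r3:-600

STATUS = VALUE 22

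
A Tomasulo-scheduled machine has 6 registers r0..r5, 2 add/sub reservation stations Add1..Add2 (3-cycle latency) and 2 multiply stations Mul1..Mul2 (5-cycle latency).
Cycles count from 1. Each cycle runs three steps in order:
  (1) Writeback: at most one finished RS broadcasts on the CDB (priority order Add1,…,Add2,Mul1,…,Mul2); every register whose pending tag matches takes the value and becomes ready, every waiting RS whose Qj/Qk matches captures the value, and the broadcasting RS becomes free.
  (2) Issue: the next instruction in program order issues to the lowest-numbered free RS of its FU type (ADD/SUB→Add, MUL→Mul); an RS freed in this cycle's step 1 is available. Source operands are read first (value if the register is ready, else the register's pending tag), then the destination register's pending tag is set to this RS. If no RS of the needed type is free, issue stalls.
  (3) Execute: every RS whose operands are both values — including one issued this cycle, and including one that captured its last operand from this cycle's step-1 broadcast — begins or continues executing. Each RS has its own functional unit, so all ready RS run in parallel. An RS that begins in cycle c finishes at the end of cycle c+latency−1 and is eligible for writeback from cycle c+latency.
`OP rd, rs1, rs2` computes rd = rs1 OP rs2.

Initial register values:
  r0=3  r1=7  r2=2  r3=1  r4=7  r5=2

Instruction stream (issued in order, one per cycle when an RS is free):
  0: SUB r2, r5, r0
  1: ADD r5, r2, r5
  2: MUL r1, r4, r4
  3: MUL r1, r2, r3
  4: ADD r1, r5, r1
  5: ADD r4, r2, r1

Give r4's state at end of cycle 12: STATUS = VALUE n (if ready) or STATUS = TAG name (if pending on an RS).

  c1: issue SUB r2<-Add1  regs: r0:3,r1:7,r2:Add1,r3:1,r4:7,r5:2
  c2: issue ADD r5<-Add2  regs: r0:3,r1:7,r2:Add1,r3:1,r4:7,r5:Add2
  c3: issue MUL r1<-Mul1  regs: r0:3,r1:Mul1,r2:Add1,r3:1,r4:7,r5:Add2
  c4: CDB Add1=-1; issue MUL r1<-Mul2  regs: r0:3,r1:Mul2,r2:-1,r3:1,r4:7,r5:Add2
  c5: issue ADD r1<-Add1  regs: r0:3,r1:Add1,r2:-1,r3:1,r4:7,r5:Add2
  c6: stall  regs: r0:3,r1:Add1,r2:-1,r3:1,r4:7,r5:Add2
  c7: CDB Add2=1; issue ADD r4<-Add2  regs: r0:3,r1:Add1,r2:-1,r3:1,r4:Add2,r5:1
  c8: CDB Mul1=49  regs: r0:3,r1:Add1,r2:-1,r3:1,r4:Add2,r5:1
  c9: CDB Mul2=-1  regs: r0:3,r1:Add1,r2:-1,r3:1,r4:Add2,r5:1
  c10: -  regs: r0:3,r1:Add1,r2:-1,r3:1,r4:Add2,r5:1
  c11: -  regs: r0:3,r1:Add1,r2:-1,r3:1,r4:Add2,r5:1
  c12: CDB Add1=0  regs: r0:3,r1:0,r2:-1,r3:1,r4:Add2,r5:1

STATUS = TAG Add2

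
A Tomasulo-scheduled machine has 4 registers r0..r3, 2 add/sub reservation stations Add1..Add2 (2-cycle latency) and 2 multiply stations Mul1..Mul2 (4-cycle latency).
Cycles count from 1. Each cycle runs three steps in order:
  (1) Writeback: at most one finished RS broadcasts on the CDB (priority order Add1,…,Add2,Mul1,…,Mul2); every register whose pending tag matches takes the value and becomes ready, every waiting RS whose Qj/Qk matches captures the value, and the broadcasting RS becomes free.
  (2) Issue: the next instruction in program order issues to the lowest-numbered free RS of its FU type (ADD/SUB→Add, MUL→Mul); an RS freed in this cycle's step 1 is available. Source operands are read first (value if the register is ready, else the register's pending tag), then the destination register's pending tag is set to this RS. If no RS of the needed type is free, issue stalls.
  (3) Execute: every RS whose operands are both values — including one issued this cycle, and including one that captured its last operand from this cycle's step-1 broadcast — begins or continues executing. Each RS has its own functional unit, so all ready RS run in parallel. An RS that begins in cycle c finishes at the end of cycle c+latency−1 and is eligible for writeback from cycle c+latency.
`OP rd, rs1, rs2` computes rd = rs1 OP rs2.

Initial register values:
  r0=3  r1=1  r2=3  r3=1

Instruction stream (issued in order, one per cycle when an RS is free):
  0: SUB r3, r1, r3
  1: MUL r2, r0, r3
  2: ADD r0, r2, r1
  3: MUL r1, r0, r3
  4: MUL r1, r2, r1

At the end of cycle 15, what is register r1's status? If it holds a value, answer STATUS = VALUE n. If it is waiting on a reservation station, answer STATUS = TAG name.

c1: issue SUB r3<-Add1 | r0:3,r1:1,r2:3,r3:Add1
c2: issue MUL r2<-Mul1 | r0:3,r1:1,r2:Mul1,r3:Add1
c3: CDB Add1=0; issue ADD r0<-Add1 | r0:Add1,r1:1,r2:Mul1,r3:0
c4: issue MUL r1<-Mul2 | r0:Add1,r1:Mul2,r2:Mul1,r3:0
c5: stall | r0:Add1,r1:Mul2,r2:Mul1,r3:0
c6: stall | r0:Add1,r1:Mul2,r2:Mul1,r3:0
c7: CDB Mul1=0; issue MUL r1<-Mul1 | r0:Add1,r1:Mul1,r2:0,r3:0
c8: - | r0:Add1,r1:Mul1,r2:0,r3:0
c9: CDB Add1=1 | r0:1,r1:Mul1,r2:0,r3:0
c10: - | r0:1,r1:Mul1,r2:0,r3:0
c11: - | r0:1,r1:Mul1,r2:0,r3:0
c12: - | r0:1,r1:Mul1,r2:0,r3:0
c13: CDB Mul2=0 | r0:1,r1:Mul1,r2:0,r3:0
c14: - | r0:1,r1:Mul1,r2:0,r3:0
c15: - | r0:1,r1:Mul1,r2:0,r3:0

STATUS = TAG Mul1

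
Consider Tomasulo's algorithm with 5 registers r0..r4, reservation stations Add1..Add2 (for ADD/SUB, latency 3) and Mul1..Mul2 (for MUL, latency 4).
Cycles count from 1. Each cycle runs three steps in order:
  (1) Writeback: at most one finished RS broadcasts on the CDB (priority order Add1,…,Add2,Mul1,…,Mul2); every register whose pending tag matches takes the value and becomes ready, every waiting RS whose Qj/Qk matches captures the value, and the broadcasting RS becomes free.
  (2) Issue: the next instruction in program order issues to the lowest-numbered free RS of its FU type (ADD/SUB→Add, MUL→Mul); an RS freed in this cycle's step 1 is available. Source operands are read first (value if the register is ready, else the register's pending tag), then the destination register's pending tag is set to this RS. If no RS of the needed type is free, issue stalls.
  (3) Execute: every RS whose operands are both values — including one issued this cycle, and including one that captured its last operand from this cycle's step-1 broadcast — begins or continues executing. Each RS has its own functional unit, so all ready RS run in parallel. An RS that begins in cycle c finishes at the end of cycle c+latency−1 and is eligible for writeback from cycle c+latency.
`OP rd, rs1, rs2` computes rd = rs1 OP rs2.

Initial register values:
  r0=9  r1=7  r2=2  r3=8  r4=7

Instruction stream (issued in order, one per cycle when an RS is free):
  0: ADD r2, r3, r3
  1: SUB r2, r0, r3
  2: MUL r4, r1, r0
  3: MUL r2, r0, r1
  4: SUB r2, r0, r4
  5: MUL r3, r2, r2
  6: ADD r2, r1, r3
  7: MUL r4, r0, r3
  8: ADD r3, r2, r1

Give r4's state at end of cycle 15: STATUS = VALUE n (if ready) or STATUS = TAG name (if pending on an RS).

c1: issue ADD r2<-Add1 | r0:9,r1:7,r2:Add1,r3:8,r4:7
c2: issue SUB r2<-Add2 | r0:9,r1:7,r2:Add2,r3:8,r4:7
c3: issue MUL r4<-Mul1 | r0:9,r1:7,r2:Add2,r3:8,r4:Mul1
c4: CDB Add1=16; issue MUL r2<-Mul2 | r0:9,r1:7,r2:Mul2,r3:8,r4:Mul1
c5: CDB Add2=1; issue SUB r2<-Add1 | r0:9,r1:7,r2:Add1,r3:8,r4:Mul1
c6: stall | r0:9,r1:7,r2:Add1,r3:8,r4:Mul1
c7: CDB Mul1=63; issue MUL r3<-Mul1 | r0:9,r1:7,r2:Add1,r3:Mul1,r4:63
c8: CDB Mul2=63; issue ADD r2<-Add2 | r0:9,r1:7,r2:Add2,r3:Mul1,r4:63
c9: issue MUL r4<-Mul2 | r0:9,r1:7,r2:Add2,r3:Mul1,r4:Mul2
c10: CDB Add1=-54; issue ADD r3<-Add1 | r0:9,r1:7,r2:Add2,r3:Add1,r4:Mul2
c11: - | r0:9,r1:7,r2:Add2,r3:Add1,r4:Mul2
c12: - | r0:9,r1:7,r2:Add2,r3:Add1,r4:Mul2
c13: - | r0:9,r1:7,r2:Add2,r3:Add1,r4:Mul2
c14: CDB Mul1=2916 | r0:9,r1:7,r2:Add2,r3:Add1,r4:Mul2
c15: - | r0:9,r1:7,r2:Add2,r3:Add1,r4:Mul2

STATUS = TAG Mul2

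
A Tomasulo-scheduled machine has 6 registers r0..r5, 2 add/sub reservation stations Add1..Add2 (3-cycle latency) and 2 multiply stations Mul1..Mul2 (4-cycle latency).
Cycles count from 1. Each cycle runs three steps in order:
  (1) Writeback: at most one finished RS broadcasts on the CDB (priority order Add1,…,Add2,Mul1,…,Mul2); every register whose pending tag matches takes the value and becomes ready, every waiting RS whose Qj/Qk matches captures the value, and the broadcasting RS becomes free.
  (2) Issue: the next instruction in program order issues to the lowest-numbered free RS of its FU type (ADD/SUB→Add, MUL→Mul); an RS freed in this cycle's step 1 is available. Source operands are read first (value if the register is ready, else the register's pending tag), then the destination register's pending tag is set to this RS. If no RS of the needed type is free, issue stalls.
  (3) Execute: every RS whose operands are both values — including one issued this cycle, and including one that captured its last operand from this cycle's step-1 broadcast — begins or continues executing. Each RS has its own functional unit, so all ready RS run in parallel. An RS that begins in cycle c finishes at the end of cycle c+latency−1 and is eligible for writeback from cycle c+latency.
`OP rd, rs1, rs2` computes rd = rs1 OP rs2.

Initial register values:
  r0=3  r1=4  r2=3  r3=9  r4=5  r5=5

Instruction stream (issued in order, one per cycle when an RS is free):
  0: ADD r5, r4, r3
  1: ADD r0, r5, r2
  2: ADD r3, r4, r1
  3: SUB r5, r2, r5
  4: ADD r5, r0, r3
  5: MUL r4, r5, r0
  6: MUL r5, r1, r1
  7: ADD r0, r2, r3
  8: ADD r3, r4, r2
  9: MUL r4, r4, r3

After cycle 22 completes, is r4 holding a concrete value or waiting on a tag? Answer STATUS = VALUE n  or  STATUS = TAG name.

STATUS = VALUE 196690

  c1: issue ADD r5<-Add1  regs: r0:3,r1:4,r2:3,r3:9,r4:5,r5:Add1
  c2: issue ADD r0<-Add2  regs: r0:Add2,r1:4,r2:3,r3:9,r4:5,r5:Add1
  c3: stall  regs: r0:Add2,r1:4,r2:3,r3:9,r4:5,r5:Add1
  c4: CDB Add1=14; issue ADD r3<-Add1  regs: r0:Add2,r1:4,r2:3,r3:Add1,r4:5,r5:14
  c5: stall  regs: r0:Add2,r1:4,r2:3,r3:Add1,r4:5,r5:14
  c6: stall  regs: r0:Add2,r1:4,r2:3,r3:Add1,r4:5,r5:14
  c7: CDB Add1=9; issue SUB r5<-Add1  regs: r0:Add2,r1:4,r2:3,r3:9,r4:5,r5:Add1
  c8: CDB Add2=17; issue ADD r5<-Add2  regs: r0:17,r1:4,r2:3,r3:9,r4:5,r5:Add2
  c9: issue MUL r4<-Mul1  regs: r0:17,r1:4,r2:3,r3:9,r4:Mul1,r5:Add2
  c10: CDB Add1=-11; issue MUL r5<-Mul2  regs: r0:17,r1:4,r2:3,r3:9,r4:Mul1,r5:Mul2
  c11: CDB Add2=26; issue ADD r0<-Add1  regs: r0:Add1,r1:4,r2:3,r3:9,r4:Mul1,r5:Mul2
  c12: issue ADD r3<-Add2  regs: r0:Add1,r1:4,r2:3,r3:Add2,r4:Mul1,r5:Mul2
  c13: stall  regs: r0:Add1,r1:4,r2:3,r3:Add2,r4:Mul1,r5:Mul2
  c14: CDB Add1=12; stall  regs: r0:12,r1:4,r2:3,r3:Add2,r4:Mul1,r5:Mul2
  c15: CDB Mul1=442; issue MUL r4<-Mul1  regs: r0:12,r1:4,r2:3,r3:Add2,r4:Mul1,r5:Mul2
  c16: CDB Mul2=16  regs: r0:12,r1:4,r2:3,r3:Add2,r4:Mul1,r5:16
  c17: -  regs: r0:12,r1:4,r2:3,r3:Add2,r4:Mul1,r5:16
  c18: CDB Add2=445  regs: r0:12,r1:4,r2:3,r3:445,r4:Mul1,r5:16
  c19: -  regs: r0:12,r1:4,r2:3,r3:445,r4:Mul1,r5:16
  c20: -  regs: r0:12,r1:4,r2:3,r3:445,r4:Mul1,r5:16
  c21: -  regs: r0:12,r1:4,r2:3,r3:445,r4:Mul1,r5:16
  c22: CDB Mul1=196690  regs: r0:12,r1:4,r2:3,r3:445,r4:196690,r5:16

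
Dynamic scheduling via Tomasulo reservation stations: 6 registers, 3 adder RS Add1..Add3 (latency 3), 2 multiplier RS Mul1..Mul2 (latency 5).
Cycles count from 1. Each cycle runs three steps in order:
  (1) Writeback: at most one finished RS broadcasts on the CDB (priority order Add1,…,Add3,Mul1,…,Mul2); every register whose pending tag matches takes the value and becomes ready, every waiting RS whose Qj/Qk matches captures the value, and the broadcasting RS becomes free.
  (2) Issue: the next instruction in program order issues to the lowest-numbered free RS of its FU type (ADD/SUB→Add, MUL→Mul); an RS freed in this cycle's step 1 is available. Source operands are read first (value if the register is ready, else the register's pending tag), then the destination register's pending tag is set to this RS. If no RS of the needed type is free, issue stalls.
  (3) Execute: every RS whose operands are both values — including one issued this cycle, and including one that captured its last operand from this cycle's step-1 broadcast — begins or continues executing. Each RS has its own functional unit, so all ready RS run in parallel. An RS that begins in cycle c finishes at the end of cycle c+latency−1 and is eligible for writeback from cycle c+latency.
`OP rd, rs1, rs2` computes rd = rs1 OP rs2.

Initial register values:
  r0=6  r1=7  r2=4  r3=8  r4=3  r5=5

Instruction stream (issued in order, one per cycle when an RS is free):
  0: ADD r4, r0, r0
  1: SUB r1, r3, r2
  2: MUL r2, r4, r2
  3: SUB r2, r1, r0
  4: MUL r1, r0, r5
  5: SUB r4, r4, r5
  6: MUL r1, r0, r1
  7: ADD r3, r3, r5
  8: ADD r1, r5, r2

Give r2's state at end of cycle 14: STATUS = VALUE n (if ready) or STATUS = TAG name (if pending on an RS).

  c1: issue ADD r4<-Add1  regs: r0:6,r1:7,r2:4,r3:8,r4:Add1,r5:5
  c2: issue SUB r1<-Add2  regs: r0:6,r1:Add2,r2:4,r3:8,r4:Add1,r5:5
  c3: issue MUL r2<-Mul1  regs: r0:6,r1:Add2,r2:Mul1,r3:8,r4:Add1,r5:5
  c4: CDB Add1=12; issue SUB r2<-Add1  regs: r0:6,r1:Add2,r2:Add1,r3:8,r4:12,r5:5
  c5: CDB Add2=4; issue MUL r1<-Mul2  regs: r0:6,r1:Mul2,r2:Add1,r3:8,r4:12,r5:5
  c6: issue SUB r4<-Add2  regs: r0:6,r1:Mul2,r2:Add1,r3:8,r4:Add2,r5:5
  c7: stall  regs: r0:6,r1:Mul2,r2:Add1,r3:8,r4:Add2,r5:5
  c8: CDB Add1=-2; stall  regs: r0:6,r1:Mul2,r2:-2,r3:8,r4:Add2,r5:5
  c9: CDB Add2=7; stall  regs: r0:6,r1:Mul2,r2:-2,r3:8,r4:7,r5:5
  c10: CDB Mul1=48; issue MUL r1<-Mul1  regs: r0:6,r1:Mul1,r2:-2,r3:8,r4:7,r5:5
  c11: CDB Mul2=30; issue ADD r3<-Add1  regs: r0:6,r1:Mul1,r2:-2,r3:Add1,r4:7,r5:5
  c12: issue ADD r1<-Add2  regs: r0:6,r1:Add2,r2:-2,r3:Add1,r4:7,r5:5
  c13: -  regs: r0:6,r1:Add2,r2:-2,r3:Add1,r4:7,r5:5
  c14: CDB Add1=13  regs: r0:6,r1:Add2,r2:-2,r3:13,r4:7,r5:5

STATUS = VALUE -2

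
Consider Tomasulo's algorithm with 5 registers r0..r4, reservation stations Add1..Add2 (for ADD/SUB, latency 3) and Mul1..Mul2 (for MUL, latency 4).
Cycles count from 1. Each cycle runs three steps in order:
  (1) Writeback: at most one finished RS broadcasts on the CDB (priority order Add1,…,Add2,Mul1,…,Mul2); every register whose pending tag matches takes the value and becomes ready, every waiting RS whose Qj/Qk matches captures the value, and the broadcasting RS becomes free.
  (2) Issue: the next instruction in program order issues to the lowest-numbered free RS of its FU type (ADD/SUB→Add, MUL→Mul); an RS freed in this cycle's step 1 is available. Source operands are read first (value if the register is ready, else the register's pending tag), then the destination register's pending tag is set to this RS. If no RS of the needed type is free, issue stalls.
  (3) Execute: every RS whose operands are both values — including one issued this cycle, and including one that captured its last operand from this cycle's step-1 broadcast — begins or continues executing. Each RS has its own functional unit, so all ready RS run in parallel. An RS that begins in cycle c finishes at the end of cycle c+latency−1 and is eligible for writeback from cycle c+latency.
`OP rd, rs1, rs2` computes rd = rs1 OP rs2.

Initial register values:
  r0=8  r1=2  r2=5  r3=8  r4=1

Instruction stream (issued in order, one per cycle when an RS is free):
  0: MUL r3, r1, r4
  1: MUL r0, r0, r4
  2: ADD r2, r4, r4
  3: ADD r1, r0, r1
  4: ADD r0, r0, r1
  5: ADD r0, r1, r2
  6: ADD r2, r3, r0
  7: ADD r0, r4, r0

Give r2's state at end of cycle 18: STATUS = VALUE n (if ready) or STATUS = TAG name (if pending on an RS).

cycle 1: issue MUL r3<-Mul1 // r0:8,r1:2,r2:5,r3:Mul1,r4:1
cycle 2: issue MUL r0<-Mul2 // r0:Mul2,r1:2,r2:5,r3:Mul1,r4:1
cycle 3: issue ADD r2<-Add1 // r0:Mul2,r1:2,r2:Add1,r3:Mul1,r4:1
cycle 4: issue ADD r1<-Add2 // r0:Mul2,r1:Add2,r2:Add1,r3:Mul1,r4:1
cycle 5: CDB Mul1=2; stall // r0:Mul2,r1:Add2,r2:Add1,r3:2,r4:1
cycle 6: CDB Add1=2; issue ADD r0<-Add1 // r0:Add1,r1:Add2,r2:2,r3:2,r4:1
cycle 7: CDB Mul2=8; stall // r0:Add1,r1:Add2,r2:2,r3:2,r4:1
cycle 8: stall // r0:Add1,r1:Add2,r2:2,r3:2,r4:1
cycle 9: stall // r0:Add1,r1:Add2,r2:2,r3:2,r4:1
cycle 10: CDB Add2=10; issue ADD r0<-Add2 // r0:Add2,r1:10,r2:2,r3:2,r4:1
cycle 11: stall // r0:Add2,r1:10,r2:2,r3:2,r4:1
cycle 12: stall // r0:Add2,r1:10,r2:2,r3:2,r4:1
cycle 13: CDB Add1=18; issue ADD r2<-Add1 // r0:Add2,r1:10,r2:Add1,r3:2,r4:1
cycle 14: CDB Add2=12; issue ADD r0<-Add2 // r0:Add2,r1:10,r2:Add1,r3:2,r4:1
cycle 15: - // r0:Add2,r1:10,r2:Add1,r3:2,r4:1
cycle 16: - // r0:Add2,r1:10,r2:Add1,r3:2,r4:1
cycle 17: CDB Add1=14 // r0:Add2,r1:10,r2:14,r3:2,r4:1
cycle 18: CDB Add2=13 // r0:13,r1:10,r2:14,r3:2,r4:1

STATUS = VALUE 14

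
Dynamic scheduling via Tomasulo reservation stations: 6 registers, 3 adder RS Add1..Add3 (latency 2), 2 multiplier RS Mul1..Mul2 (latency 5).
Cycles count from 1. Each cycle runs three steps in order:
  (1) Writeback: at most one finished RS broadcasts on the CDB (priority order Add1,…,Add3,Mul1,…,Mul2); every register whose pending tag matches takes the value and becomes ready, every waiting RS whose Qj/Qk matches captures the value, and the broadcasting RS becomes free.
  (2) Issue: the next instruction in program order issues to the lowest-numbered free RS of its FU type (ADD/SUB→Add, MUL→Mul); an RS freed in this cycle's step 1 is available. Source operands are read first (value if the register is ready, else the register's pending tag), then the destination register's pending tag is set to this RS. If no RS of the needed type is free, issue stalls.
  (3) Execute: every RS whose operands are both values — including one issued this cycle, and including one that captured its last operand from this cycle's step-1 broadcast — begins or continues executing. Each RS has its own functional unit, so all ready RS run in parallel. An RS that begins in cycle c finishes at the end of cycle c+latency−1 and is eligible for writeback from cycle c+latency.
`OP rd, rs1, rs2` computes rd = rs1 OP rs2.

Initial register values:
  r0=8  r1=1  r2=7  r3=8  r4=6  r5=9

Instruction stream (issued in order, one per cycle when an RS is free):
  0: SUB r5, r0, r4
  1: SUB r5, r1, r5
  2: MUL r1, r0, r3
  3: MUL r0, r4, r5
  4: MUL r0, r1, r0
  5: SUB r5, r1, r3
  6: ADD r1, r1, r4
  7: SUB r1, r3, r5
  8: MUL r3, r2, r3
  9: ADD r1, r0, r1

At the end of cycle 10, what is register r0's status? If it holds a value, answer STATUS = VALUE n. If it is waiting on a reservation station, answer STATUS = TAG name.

STATUS = TAG Mul1

  c1: issue SUB r5<-Add1  regs: r0:8,r1:1,r2:7,r3:8,r4:6,r5:Add1
  c2: issue SUB r5<-Add2  regs: r0:8,r1:1,r2:7,r3:8,r4:6,r5:Add2
  c3: CDB Add1=2; issue MUL r1<-Mul1  regs: r0:8,r1:Mul1,r2:7,r3:8,r4:6,r5:Add2
  c4: issue MUL r0<-Mul2  regs: r0:Mul2,r1:Mul1,r2:7,r3:8,r4:6,r5:Add2
  c5: CDB Add2=-1; stall  regs: r0:Mul2,r1:Mul1,r2:7,r3:8,r4:6,r5:-1
  c6: stall  regs: r0:Mul2,r1:Mul1,r2:7,r3:8,r4:6,r5:-1
  c7: stall  regs: r0:Mul2,r1:Mul1,r2:7,r3:8,r4:6,r5:-1
  c8: CDB Mul1=64; issue MUL r0<-Mul1  regs: r0:Mul1,r1:64,r2:7,r3:8,r4:6,r5:-1
  c9: issue SUB r5<-Add1  regs: r0:Mul1,r1:64,r2:7,r3:8,r4:6,r5:Add1
  c10: CDB Mul2=-6; issue ADD r1<-Add2  regs: r0:Mul1,r1:Add2,r2:7,r3:8,r4:6,r5:Add1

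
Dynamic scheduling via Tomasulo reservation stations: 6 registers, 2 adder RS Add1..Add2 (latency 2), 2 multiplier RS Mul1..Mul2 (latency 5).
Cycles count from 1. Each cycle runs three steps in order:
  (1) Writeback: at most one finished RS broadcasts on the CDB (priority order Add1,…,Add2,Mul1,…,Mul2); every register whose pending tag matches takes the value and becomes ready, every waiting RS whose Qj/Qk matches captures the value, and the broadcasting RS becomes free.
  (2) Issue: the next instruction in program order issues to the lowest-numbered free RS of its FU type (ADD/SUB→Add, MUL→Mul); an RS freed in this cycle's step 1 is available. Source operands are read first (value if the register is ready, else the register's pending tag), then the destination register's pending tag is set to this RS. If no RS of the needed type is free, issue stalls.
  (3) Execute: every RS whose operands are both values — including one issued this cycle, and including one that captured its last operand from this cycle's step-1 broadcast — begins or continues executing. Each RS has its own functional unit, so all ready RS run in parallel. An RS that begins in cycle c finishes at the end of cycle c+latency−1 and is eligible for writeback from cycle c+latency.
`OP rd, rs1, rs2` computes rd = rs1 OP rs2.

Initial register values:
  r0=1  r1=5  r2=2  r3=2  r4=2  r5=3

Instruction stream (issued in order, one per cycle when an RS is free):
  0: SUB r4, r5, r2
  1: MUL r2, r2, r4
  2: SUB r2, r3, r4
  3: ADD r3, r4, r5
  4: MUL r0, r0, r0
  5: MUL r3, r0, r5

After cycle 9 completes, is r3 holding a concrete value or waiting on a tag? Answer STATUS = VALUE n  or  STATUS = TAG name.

STATUS = TAG Mul1

c1: issue SUB r4<-Add1 | r0:1,r1:5,r2:2,r3:2,r4:Add1,r5:3
c2: issue MUL r2<-Mul1 | r0:1,r1:5,r2:Mul1,r3:2,r4:Add1,r5:3
c3: CDB Add1=1; issue SUB r2<-Add1 | r0:1,r1:5,r2:Add1,r3:2,r4:1,r5:3
c4: issue ADD r3<-Add2 | r0:1,r1:5,r2:Add1,r3:Add2,r4:1,r5:3
c5: CDB Add1=1; issue MUL r0<-Mul2 | r0:Mul2,r1:5,r2:1,r3:Add2,r4:1,r5:3
c6: CDB Add2=4; stall | r0:Mul2,r1:5,r2:1,r3:4,r4:1,r5:3
c7: stall | r0:Mul2,r1:5,r2:1,r3:4,r4:1,r5:3
c8: CDB Mul1=2; issue MUL r3<-Mul1 | r0:Mul2,r1:5,r2:1,r3:Mul1,r4:1,r5:3
c9: - | r0:Mul2,r1:5,r2:1,r3:Mul1,r4:1,r5:3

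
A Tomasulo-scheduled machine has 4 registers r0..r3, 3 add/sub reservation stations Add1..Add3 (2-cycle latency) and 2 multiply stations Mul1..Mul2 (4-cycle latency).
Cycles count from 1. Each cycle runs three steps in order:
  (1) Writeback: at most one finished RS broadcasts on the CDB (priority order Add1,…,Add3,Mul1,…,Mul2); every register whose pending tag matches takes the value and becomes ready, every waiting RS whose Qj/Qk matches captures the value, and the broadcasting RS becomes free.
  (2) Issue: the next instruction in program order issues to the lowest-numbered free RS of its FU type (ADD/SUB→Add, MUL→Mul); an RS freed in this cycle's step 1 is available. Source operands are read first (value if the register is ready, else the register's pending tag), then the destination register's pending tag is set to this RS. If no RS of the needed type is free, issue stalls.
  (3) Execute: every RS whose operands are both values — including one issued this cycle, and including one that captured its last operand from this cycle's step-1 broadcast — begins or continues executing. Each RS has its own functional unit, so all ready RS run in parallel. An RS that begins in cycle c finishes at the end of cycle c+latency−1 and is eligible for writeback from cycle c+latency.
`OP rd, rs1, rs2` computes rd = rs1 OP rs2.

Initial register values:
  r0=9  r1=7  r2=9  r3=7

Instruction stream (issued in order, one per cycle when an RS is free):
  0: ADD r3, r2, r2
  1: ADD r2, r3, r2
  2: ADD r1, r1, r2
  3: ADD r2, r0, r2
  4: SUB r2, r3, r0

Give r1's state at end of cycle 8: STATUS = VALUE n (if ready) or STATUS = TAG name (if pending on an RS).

c1: issue ADD r3<-Add1 | r0:9,r1:7,r2:9,r3:Add1
c2: issue ADD r2<-Add2 | r0:9,r1:7,r2:Add2,r3:Add1
c3: CDB Add1=18; issue ADD r1<-Add1 | r0:9,r1:Add1,r2:Add2,r3:18
c4: issue ADD r2<-Add3 | r0:9,r1:Add1,r2:Add3,r3:18
c5: CDB Add2=27; issue SUB r2<-Add2 | r0:9,r1:Add1,r2:Add2,r3:18
c6: - | r0:9,r1:Add1,r2:Add2,r3:18
c7: CDB Add1=34 | r0:9,r1:34,r2:Add2,r3:18
c8: CDB Add2=9 | r0:9,r1:34,r2:9,r3:18

STATUS = VALUE 34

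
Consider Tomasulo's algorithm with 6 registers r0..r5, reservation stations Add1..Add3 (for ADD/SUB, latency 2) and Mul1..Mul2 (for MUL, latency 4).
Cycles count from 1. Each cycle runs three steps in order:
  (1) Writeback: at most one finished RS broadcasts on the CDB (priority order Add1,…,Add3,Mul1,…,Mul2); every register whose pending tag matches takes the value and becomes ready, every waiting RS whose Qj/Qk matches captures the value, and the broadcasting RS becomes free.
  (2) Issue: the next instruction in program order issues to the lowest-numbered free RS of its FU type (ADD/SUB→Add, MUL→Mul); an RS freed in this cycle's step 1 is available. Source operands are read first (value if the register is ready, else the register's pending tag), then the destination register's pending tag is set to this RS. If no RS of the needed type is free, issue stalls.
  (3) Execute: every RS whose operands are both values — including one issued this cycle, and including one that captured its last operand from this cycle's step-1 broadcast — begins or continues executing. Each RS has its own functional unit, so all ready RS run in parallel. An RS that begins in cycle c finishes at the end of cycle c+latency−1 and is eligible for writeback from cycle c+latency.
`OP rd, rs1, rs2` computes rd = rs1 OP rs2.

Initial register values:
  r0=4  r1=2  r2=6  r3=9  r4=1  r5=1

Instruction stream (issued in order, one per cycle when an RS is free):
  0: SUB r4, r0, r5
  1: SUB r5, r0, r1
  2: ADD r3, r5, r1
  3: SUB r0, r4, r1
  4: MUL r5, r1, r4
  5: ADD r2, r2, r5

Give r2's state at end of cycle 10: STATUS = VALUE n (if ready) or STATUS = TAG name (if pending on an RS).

STATUS = TAG Add1

  c1: issue SUB r4<-Add1  regs: r0:4,r1:2,r2:6,r3:9,r4:Add1,r5:1
  c2: issue SUB r5<-Add2  regs: r0:4,r1:2,r2:6,r3:9,r4:Add1,r5:Add2
  c3: CDB Add1=3; issue ADD r3<-Add1  regs: r0:4,r1:2,r2:6,r3:Add1,r4:3,r5:Add2
  c4: CDB Add2=2; issue SUB r0<-Add2  regs: r0:Add2,r1:2,r2:6,r3:Add1,r4:3,r5:2
  c5: issue MUL r5<-Mul1  regs: r0:Add2,r1:2,r2:6,r3:Add1,r4:3,r5:Mul1
  c6: CDB Add1=4; issue ADD r2<-Add1  regs: r0:Add2,r1:2,r2:Add1,r3:4,r4:3,r5:Mul1
  c7: CDB Add2=1  regs: r0:1,r1:2,r2:Add1,r3:4,r4:3,r5:Mul1
  c8: -  regs: r0:1,r1:2,r2:Add1,r3:4,r4:3,r5:Mul1
  c9: CDB Mul1=6  regs: r0:1,r1:2,r2:Add1,r3:4,r4:3,r5:6
  c10: -  regs: r0:1,r1:2,r2:Add1,r3:4,r4:3,r5:6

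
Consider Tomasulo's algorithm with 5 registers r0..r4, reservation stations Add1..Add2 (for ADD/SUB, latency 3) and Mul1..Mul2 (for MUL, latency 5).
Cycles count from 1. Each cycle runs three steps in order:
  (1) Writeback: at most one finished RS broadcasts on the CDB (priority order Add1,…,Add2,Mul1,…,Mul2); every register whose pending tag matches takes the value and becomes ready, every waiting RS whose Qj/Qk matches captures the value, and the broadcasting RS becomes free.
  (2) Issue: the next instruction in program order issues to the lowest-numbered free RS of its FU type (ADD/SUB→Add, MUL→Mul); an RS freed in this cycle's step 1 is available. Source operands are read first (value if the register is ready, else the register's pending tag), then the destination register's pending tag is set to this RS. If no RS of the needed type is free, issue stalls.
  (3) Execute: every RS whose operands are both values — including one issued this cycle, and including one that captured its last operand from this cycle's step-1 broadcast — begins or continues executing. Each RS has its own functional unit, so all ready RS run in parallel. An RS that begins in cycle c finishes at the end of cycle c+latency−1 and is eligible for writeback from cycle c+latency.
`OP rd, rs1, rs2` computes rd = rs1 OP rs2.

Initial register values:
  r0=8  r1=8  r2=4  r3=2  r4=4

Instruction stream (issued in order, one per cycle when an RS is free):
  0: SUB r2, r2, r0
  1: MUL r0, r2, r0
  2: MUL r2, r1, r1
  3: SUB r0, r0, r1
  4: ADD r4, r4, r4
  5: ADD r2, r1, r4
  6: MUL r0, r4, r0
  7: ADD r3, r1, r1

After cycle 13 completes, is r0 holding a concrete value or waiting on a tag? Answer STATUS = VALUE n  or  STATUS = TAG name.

STATUS = TAG Mul1

  c1: issue SUB r2<-Add1  regs: r0:8,r1:8,r2:Add1,r3:2,r4:4
  c2: issue MUL r0<-Mul1  regs: r0:Mul1,r1:8,r2:Add1,r3:2,r4:4
  c3: issue MUL r2<-Mul2  regs: r0:Mul1,r1:8,r2:Mul2,r3:2,r4:4
  c4: CDB Add1=-4; issue SUB r0<-Add1  regs: r0:Add1,r1:8,r2:Mul2,r3:2,r4:4
  c5: issue ADD r4<-Add2  regs: r0:Add1,r1:8,r2:Mul2,r3:2,r4:Add2
  c6: stall  regs: r0:Add1,r1:8,r2:Mul2,r3:2,r4:Add2
  c7: stall  regs: r0:Add1,r1:8,r2:Mul2,r3:2,r4:Add2
  c8: CDB Add2=8; issue ADD r2<-Add2  regs: r0:Add1,r1:8,r2:Add2,r3:2,r4:8
  c9: CDB Mul1=-32; issue MUL r0<-Mul1  regs: r0:Mul1,r1:8,r2:Add2,r3:2,r4:8
  c10: CDB Mul2=64; stall  regs: r0:Mul1,r1:8,r2:Add2,r3:2,r4:8
  c11: CDB Add2=16; issue ADD r3<-Add2  regs: r0:Mul1,r1:8,r2:16,r3:Add2,r4:8
  c12: CDB Add1=-40  regs: r0:Mul1,r1:8,r2:16,r3:Add2,r4:8
  c13: -  regs: r0:Mul1,r1:8,r2:16,r3:Add2,r4:8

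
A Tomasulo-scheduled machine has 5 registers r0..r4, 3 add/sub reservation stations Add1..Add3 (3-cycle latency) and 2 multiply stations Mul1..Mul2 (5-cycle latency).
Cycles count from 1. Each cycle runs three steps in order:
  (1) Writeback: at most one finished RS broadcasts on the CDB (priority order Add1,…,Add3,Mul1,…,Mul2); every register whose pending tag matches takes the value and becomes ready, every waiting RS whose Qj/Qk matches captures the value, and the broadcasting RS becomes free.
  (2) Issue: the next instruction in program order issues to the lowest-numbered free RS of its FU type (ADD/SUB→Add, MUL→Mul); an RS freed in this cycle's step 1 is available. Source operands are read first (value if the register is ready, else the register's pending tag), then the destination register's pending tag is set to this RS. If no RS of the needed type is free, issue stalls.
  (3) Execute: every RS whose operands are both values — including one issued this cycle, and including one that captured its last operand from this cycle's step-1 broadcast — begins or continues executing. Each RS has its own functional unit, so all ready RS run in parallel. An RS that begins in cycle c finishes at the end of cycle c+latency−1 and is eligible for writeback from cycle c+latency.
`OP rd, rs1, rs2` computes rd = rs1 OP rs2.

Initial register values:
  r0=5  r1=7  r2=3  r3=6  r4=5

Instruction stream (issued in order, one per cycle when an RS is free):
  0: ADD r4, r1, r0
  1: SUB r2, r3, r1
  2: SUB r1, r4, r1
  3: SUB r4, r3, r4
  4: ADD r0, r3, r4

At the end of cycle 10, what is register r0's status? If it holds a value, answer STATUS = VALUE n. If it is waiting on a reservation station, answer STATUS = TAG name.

STATUS = VALUE 0

  c1: issue ADD r4<-Add1  regs: r0:5,r1:7,r2:3,r3:6,r4:Add1
  c2: issue SUB r2<-Add2  regs: r0:5,r1:7,r2:Add2,r3:6,r4:Add1
  c3: issue SUB r1<-Add3  regs: r0:5,r1:Add3,r2:Add2,r3:6,r4:Add1
  c4: CDB Add1=12; issue SUB r4<-Add1  regs: r0:5,r1:Add3,r2:Add2,r3:6,r4:Add1
  c5: CDB Add2=-1; issue ADD r0<-Add2  regs: r0:Add2,r1:Add3,r2:-1,r3:6,r4:Add1
  c6: -  regs: r0:Add2,r1:Add3,r2:-1,r3:6,r4:Add1
  c7: CDB Add1=-6  regs: r0:Add2,r1:Add3,r2:-1,r3:6,r4:-6
  c8: CDB Add3=5  regs: r0:Add2,r1:5,r2:-1,r3:6,r4:-6
  c9: -  regs: r0:Add2,r1:5,r2:-1,r3:6,r4:-6
  c10: CDB Add2=0  regs: r0:0,r1:5,r2:-1,r3:6,r4:-6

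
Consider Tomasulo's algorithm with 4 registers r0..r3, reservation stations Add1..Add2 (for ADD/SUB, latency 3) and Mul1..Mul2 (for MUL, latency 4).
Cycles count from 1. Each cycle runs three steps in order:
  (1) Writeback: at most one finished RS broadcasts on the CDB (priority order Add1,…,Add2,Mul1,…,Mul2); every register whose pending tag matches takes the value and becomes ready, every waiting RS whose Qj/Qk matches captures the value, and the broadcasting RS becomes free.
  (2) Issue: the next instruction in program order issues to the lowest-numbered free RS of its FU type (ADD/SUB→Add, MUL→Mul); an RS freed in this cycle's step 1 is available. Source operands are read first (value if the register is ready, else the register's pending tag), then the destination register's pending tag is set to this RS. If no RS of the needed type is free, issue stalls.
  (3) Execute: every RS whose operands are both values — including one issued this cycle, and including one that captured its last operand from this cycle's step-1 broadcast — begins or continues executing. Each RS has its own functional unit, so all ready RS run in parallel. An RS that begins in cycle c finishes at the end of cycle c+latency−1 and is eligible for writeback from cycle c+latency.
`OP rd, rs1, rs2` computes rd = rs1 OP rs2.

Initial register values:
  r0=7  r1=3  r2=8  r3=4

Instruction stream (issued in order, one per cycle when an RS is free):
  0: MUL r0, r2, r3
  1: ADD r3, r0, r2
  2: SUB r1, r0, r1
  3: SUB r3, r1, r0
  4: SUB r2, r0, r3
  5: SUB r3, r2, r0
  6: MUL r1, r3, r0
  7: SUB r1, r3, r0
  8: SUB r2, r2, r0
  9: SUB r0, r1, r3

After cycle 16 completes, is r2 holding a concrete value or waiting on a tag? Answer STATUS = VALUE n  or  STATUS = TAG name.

cycle 1: issue MUL r0<-Mul1 // r0:Mul1,r1:3,r2:8,r3:4
cycle 2: issue ADD r3<-Add1 // r0:Mul1,r1:3,r2:8,r3:Add1
cycle 3: issue SUB r1<-Add2 // r0:Mul1,r1:Add2,r2:8,r3:Add1
cycle 4: stall // r0:Mul1,r1:Add2,r2:8,r3:Add1
cycle 5: CDB Mul1=32; stall // r0:32,r1:Add2,r2:8,r3:Add1
cycle 6: stall // r0:32,r1:Add2,r2:8,r3:Add1
cycle 7: stall // r0:32,r1:Add2,r2:8,r3:Add1
cycle 8: CDB Add1=40; issue SUB r3<-Add1 // r0:32,r1:Add2,r2:8,r3:Add1
cycle 9: CDB Add2=29; issue SUB r2<-Add2 // r0:32,r1:29,r2:Add2,r3:Add1
cycle 10: stall // r0:32,r1:29,r2:Add2,r3:Add1
cycle 11: stall // r0:32,r1:29,r2:Add2,r3:Add1
cycle 12: CDB Add1=-3; issue SUB r3<-Add1 // r0:32,r1:29,r2:Add2,r3:Add1
cycle 13: issue MUL r1<-Mul1 // r0:32,r1:Mul1,r2:Add2,r3:Add1
cycle 14: stall // r0:32,r1:Mul1,r2:Add2,r3:Add1
cycle 15: CDB Add2=35; issue SUB r1<-Add2 // r0:32,r1:Add2,r2:35,r3:Add1
cycle 16: stall // r0:32,r1:Add2,r2:35,r3:Add1

STATUS = VALUE 35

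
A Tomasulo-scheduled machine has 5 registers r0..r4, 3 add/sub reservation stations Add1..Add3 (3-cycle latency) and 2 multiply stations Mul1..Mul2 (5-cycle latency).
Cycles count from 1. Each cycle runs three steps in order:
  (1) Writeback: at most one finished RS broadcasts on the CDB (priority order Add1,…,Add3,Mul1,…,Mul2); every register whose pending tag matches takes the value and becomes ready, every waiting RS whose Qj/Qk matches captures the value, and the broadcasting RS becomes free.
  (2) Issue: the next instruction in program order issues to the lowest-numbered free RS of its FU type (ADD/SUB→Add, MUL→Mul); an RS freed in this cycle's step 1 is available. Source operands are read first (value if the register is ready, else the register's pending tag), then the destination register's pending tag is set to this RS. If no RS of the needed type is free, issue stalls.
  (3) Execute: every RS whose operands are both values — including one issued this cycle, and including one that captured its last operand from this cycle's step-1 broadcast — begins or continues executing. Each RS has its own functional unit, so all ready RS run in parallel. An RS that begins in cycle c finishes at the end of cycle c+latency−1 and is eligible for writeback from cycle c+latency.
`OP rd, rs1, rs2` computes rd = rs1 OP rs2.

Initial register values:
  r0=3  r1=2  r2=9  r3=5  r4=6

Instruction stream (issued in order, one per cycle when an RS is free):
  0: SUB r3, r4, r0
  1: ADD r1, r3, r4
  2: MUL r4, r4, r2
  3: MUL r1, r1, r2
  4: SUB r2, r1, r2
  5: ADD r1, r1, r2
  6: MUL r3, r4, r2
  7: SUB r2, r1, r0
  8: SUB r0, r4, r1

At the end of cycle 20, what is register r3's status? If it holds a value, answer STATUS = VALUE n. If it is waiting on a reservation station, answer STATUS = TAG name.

STATUS = VALUE 3888

  c1: issue SUB r3<-Add1  regs: r0:3,r1:2,r2:9,r3:Add1,r4:6
  c2: issue ADD r1<-Add2  regs: r0:3,r1:Add2,r2:9,r3:Add1,r4:6
  c3: issue MUL r4<-Mul1  regs: r0:3,r1:Add2,r2:9,r3:Add1,r4:Mul1
  c4: CDB Add1=3; issue MUL r1<-Mul2  regs: r0:3,r1:Mul2,r2:9,r3:3,r4:Mul1
  c5: issue SUB r2<-Add1  regs: r0:3,r1:Mul2,r2:Add1,r3:3,r4:Mul1
  c6: issue ADD r1<-Add3  regs: r0:3,r1:Add3,r2:Add1,r3:3,r4:Mul1
  c7: CDB Add2=9; stall  regs: r0:3,r1:Add3,r2:Add1,r3:3,r4:Mul1
  c8: CDB Mul1=54; issue MUL r3<-Mul1  regs: r0:3,r1:Add3,r2:Add1,r3:Mul1,r4:54
  c9: issue SUB r2<-Add2  regs: r0:3,r1:Add3,r2:Add2,r3:Mul1,r4:54
  c10: stall  regs: r0:3,r1:Add3,r2:Add2,r3:Mul1,r4:54
  c11: stall  regs: r0:3,r1:Add3,r2:Add2,r3:Mul1,r4:54
  c12: CDB Mul2=81; stall  regs: r0:3,r1:Add3,r2:Add2,r3:Mul1,r4:54
  c13: stall  regs: r0:3,r1:Add3,r2:Add2,r3:Mul1,r4:54
  c14: stall  regs: r0:3,r1:Add3,r2:Add2,r3:Mul1,r4:54
  c15: CDB Add1=72; issue SUB r0<-Add1  regs: r0:Add1,r1:Add3,r2:Add2,r3:Mul1,r4:54
  c16: -  regs: r0:Add1,r1:Add3,r2:Add2,r3:Mul1,r4:54
  c17: -  regs: r0:Add1,r1:Add3,r2:Add2,r3:Mul1,r4:54
  c18: CDB Add3=153  regs: r0:Add1,r1:153,r2:Add2,r3:Mul1,r4:54
  c19: -  regs: r0:Add1,r1:153,r2:Add2,r3:Mul1,r4:54
  c20: CDB Mul1=3888  regs: r0:Add1,r1:153,r2:Add2,r3:3888,r4:54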